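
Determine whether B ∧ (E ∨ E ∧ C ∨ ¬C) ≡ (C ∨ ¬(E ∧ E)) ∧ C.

No

E1: B ∧ (E ∨ E ∧ C ∨ ¬C)
    = B ∧ (E ∨ ¬C)   — absorption
E2: (C ∨ ¬(E ∧ E)) ∧ C
    = (C ∨ ¬E) ∧ C   — idempotence
    = C   — absorption
These differ: at B=1, C=0, E=0, E1 = 1 but E2 = 0.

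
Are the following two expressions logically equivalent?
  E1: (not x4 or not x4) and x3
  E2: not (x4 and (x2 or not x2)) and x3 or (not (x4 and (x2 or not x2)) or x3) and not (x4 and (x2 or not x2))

No

E1: (not x4 or not x4) and x3
    = not x4 and x3
E2: not (x4 and (x2 or not x2)) and x3 or (not (x4 and (x2 or not x2)) or x3) and not (x4 and (x2 or not x2))
    = not (x4 and (x2 or not x2)) and x3 or not (x4 and (x2 or not x2))
    = not (x4 and (x2 or not x2))
    = not x4
These differ: at x2=0, x3=0, x4=0, E1 = 0 but E2 = 1.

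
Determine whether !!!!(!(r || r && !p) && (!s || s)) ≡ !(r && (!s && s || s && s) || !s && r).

Yes

E1: !!!!(!(r || r && !p) && (!s || s))
    = !!!!!(r || r && !p)   (complement / identity)
    = !!!(r || r && !p)   (double negation)
    = !!!r   (absorption)
    = !r   (double negation)
E2: !(r && (!s && s || s && s) || !s && r)
    = !(r && s || !s && r)   (distribution)
    = !r   (distribution)
Both reduce to !r, so they are equivalent.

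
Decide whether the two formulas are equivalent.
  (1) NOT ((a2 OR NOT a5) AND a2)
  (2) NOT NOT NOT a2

E1: NOT ((a2 OR NOT a5) AND a2)
    = NOT a2   (absorption)
E2: NOT NOT NOT a2
    = NOT a2   (double negation)
Both reduce to NOT a2, so they are equivalent.

Yes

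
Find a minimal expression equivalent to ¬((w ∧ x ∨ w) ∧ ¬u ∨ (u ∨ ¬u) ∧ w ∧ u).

¬w

¬((w ∧ x ∨ w) ∧ ¬u ∨ (u ∨ ¬u) ∧ w ∧ u)
= ¬(w ∧ ¬u ∨ (u ∨ ¬u) ∧ w ∧ u)
= ¬(w ∧ ¬u ∨ w ∧ u)
= ¬w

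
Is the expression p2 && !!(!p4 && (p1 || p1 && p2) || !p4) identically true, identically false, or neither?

neither

p2 && !!(!p4 && (p1 || p1 && p2) || !p4)
= p2 && !!(!p4 && p1 || !p4)   [absorption]
= p2 && !!!p4   [absorption]
= p2 && !p4   [double negation]
This depends on p2, p4, so it is not a constant.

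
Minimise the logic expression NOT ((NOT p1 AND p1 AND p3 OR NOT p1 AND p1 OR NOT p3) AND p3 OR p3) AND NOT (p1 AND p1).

NOT p3 AND NOT p1

NOT ((NOT p1 AND p1 AND p3 OR NOT p1 AND p1 OR NOT p3) AND p3 OR p3) AND NOT (p1 AND p1)
= NOT ((NOT p1 AND p1 OR NOT p3) AND p3 OR p3) AND NOT (p1 AND p1)   [absorption]
= NOT (NOT p3 AND p3 OR p3) AND NOT (p1 AND p1)   [complement / identity]
= NOT (NOT p3 AND p3 OR p3) AND NOT p1   [idempotence]
= NOT p3 AND NOT p1   [complement / identity]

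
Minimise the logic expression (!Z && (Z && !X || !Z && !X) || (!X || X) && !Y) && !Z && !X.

(!Z && (Z && !X || !Z && !X) || (!X || X) && !Y) && !Z && !X
= (!Z && !X || (!X || X) && !Y) && !Z && !X   [distribution]
= (!Z && !X || !Y) && !Z && !X   [complement / identity]
= !Z && !X   [absorption]

!Z && !X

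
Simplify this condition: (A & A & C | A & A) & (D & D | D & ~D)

A & D

(A & A & C | A & A) & (D & D | D & ~D)
= (A & A & C | A & A) & D   [distribution]
= A & A & D   [absorption]
= A & D   [idempotence]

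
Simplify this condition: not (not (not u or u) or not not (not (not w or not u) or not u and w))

not (not (not u or u) or not not (not (not w or not u) or not u and w))
= (not u or u) and not (not (not w or not u) or not u and w)
= (not u or u) and not (w and u or not u and w)
= (not u or u) and not w
= not w

not w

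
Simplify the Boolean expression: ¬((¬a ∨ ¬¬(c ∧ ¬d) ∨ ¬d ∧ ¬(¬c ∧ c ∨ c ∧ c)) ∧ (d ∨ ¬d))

¬((¬a ∨ ¬¬(c ∧ ¬d) ∨ ¬d ∧ ¬(¬c ∧ c ∨ c ∧ c)) ∧ (d ∨ ¬d))
= ¬((¬a ∨ c ∧ ¬d ∨ ¬d ∧ ¬(¬c ∧ c ∨ c ∧ c)) ∧ (d ∨ ¬d))
= ¬((¬a ∨ c ∧ ¬d ∨ ¬d ∧ ¬c) ∧ (d ∨ ¬d))
= ¬(¬a ∨ c ∧ ¬d ∨ ¬d ∧ ¬c)
= ¬(¬a ∨ ¬d)
= a ∧ d

a ∧ d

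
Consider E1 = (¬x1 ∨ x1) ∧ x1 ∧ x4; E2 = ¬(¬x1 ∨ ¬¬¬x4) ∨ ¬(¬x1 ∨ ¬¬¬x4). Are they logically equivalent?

E1: (¬x1 ∨ x1) ∧ x1 ∧ x4
    = x1 ∧ x4   (complement / identity)
E2: ¬(¬x1 ∨ ¬¬¬x4) ∨ ¬(¬x1 ∨ ¬¬¬x4)
    = ¬(¬x1 ∨ ¬¬¬x4)   (idempotence)
    = ¬(¬x1 ∨ ¬x4)   (double negation)
    = x1 ∧ x4   (De Morgan)
Both reduce to x1 ∧ x4, so they are equivalent.

Yes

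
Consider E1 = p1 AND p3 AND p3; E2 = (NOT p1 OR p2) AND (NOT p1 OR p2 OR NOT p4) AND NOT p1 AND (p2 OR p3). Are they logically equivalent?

No

E1: p1 AND p3 AND p3
    = p1 AND p3   — idempotence
E2: (NOT p1 OR p2) AND (NOT p1 OR p2 OR NOT p4) AND NOT p1 AND (p2 OR p3)
    = (NOT p1 OR p2) AND NOT p1 AND (p2 OR p3)   — absorption
    = NOT p1 AND (p2 OR p3)   — absorption
These differ: at p1=0, p2=1, p3=1, p4=0, E1 = 0 but E2 = 1.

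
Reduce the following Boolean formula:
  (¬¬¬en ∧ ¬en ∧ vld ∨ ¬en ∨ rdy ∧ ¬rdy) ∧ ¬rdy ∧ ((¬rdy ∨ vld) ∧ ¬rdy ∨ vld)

¬en ∧ ¬rdy

(¬¬¬en ∧ ¬en ∧ vld ∨ ¬en ∨ rdy ∧ ¬rdy) ∧ ¬rdy ∧ ((¬rdy ∨ vld) ∧ ¬rdy ∨ vld)
= (¬en ∧ ¬en ∧ vld ∨ ¬en ∨ rdy ∧ ¬rdy) ∧ ¬rdy ∧ ((¬rdy ∨ vld) ∧ ¬rdy ∨ vld)   [double negation]
= (¬en ∧ ¬en ∧ vld ∨ ¬en ∨ rdy ∧ ¬rdy) ∧ ¬rdy ∧ (¬rdy ∨ vld)   [absorption]
= (¬en ∧ ¬en ∧ vld ∨ ¬en ∨ rdy ∧ ¬rdy) ∧ ¬rdy   [absorption]
= (¬en ∧ ¬en ∧ vld ∨ ¬en) ∧ ¬rdy   [complement / identity]
= (¬en ∧ vld ∨ ¬en) ∧ ¬rdy   [idempotence]
= ¬en ∧ ¬rdy   [absorption]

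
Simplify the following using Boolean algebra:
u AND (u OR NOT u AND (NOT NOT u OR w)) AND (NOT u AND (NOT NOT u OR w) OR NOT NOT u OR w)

u

u AND (u OR NOT u AND (NOT NOT u OR w)) AND (NOT u AND (NOT NOT u OR w) OR NOT NOT u OR w)
= u AND (NOT u AND (NOT NOT u OR w) OR u AND (NOT NOT u OR w))   — distribution
= u AND (NOT NOT u OR w)   — distribution
= u AND (u OR w)   — double negation
= u   — absorption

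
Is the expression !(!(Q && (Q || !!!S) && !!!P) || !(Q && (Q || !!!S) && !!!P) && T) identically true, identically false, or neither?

!(!(Q && (Q || !!!S) && !!!P) || !(Q && (Q || !!!S) && !!!P) && T)
= !!(Q && (Q || !!!S) && !!!P)   [absorption]
= Q && (Q || !!!S) && !!!P   [double negation]
= Q && (Q || !S) && !!!P   [double negation]
= Q && !!!P   [absorption]
= Q && !P   [double negation]
This depends on P, Q, so it is not a constant.

neither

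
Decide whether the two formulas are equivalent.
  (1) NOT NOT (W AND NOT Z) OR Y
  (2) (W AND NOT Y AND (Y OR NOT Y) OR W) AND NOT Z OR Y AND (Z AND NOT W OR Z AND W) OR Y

E1: NOT NOT (W AND NOT Z) OR Y
    = W AND NOT Z OR Y   (double negation)
E2: (W AND NOT Y AND (Y OR NOT Y) OR W) AND NOT Z OR Y AND (Z AND NOT W OR Z AND W) OR Y
    = (W AND NOT Y AND (Y OR NOT Y) OR W) AND NOT Z OR Y AND Z OR Y   (distribution)
    = (W AND NOT Y AND (Y OR NOT Y) OR W) AND NOT Z OR Y   (absorption)
    = (W AND NOT Y OR W) AND NOT Z OR Y   (complement / identity)
    = W AND NOT Z OR Y   (absorption)
Both reduce to W AND NOT Z OR Y, so they are equivalent.

Yes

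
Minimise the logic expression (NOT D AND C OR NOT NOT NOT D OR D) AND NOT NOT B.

(NOT D AND C OR NOT NOT NOT D OR D) AND NOT NOT B
= (NOT D AND C OR NOT NOT NOT D OR D) AND B   [double negation]
= (NOT D AND C OR NOT D OR D) AND B   [double negation]
= (NOT D OR D) AND B   [absorption]
= B   [complement / identity]

B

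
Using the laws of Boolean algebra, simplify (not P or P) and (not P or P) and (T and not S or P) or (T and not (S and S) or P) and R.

(not P or P) and (not P or P) and (T and not S or P) or (T and not (S and S) or P) and R
= (not P or P) and (T and not S or P) or (T and not (S and S) or P) and R   [complement / identity]
= T and not S or P or (T and not (S and S) or P) and R   [complement / identity]
= T and not S or P or (T and not S or P) and R   [idempotence]
= T and not S or P   [absorption]

T and not S or P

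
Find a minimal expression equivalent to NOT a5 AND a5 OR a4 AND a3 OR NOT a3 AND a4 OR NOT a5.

NOT a5 AND a5 OR a4 AND a3 OR NOT a3 AND a4 OR NOT a5
= NOT a5 AND a5 OR a4 OR NOT a5   [distribution]
= a4 OR NOT a5   [complement / identity]

a4 OR NOT a5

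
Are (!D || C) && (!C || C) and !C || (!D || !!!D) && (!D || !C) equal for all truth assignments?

E1: (!D || C) && (!C || C)
    = !D || C   (complement / identity)
E2: !C || (!D || !!!D) && (!D || !C)
    = !C || (!D || !D) && (!D || !C)   (double negation)
    = !C || !D && !C || !D   (distribution)
    = !C || !D   (absorption)
These differ: at C=0, D=1, E1 = 0 but E2 = 1.

No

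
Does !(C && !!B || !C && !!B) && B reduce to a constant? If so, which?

yes, False

!(C && !!B || !C && !!B) && B
= !!!B && B
= !B && B
= false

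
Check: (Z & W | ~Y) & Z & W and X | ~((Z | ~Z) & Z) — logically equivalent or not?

No

E1: (Z & W | ~Y) & Z & W
    = Z & W   — absorption
E2: X | ~((Z | ~Z) & Z)
    = X | ~Z   — complement / identity
These differ: at W=0, X=1, Y=0, Z=0, E1 = 0 but E2 = 1.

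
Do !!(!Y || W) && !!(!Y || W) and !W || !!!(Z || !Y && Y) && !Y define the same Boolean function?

E1: !!(!Y || W) && !!(!Y || W)
    = !!(!Y || W)   — idempotence
    = !Y || W   — double negation
E2: !W || !!!(Z || !Y && Y) && !Y
    = !W || !!!Z && !Y   — complement / identity
    = !W || !Z && !Y   — double negation
These differ: at W=0, Y=1, Z=1, E1 = 0 but E2 = 1.

No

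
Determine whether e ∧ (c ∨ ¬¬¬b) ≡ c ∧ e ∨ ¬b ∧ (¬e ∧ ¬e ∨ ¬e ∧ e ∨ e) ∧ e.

Yes

E1: e ∧ (c ∨ ¬¬¬b)
    = e ∧ (c ∨ ¬b)   [double negation]
E2: c ∧ e ∨ ¬b ∧ (¬e ∧ ¬e ∨ ¬e ∧ e ∨ e) ∧ e
    = c ∧ e ∨ ¬b ∧ (¬e ∨ e) ∧ e   [distribution]
    = c ∧ e ∨ ¬b ∧ e   [complement / identity]
    = e ∧ (c ∨ ¬b)   [distribution]
Both reduce to e ∧ (c ∨ ¬b), so they are equivalent.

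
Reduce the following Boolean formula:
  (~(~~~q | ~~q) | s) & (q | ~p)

s & (q | ~p)

(~(~~~q | ~~q) | s) & (q | ~p)
= (~~q & ~q | s) & (q | ~p)   [De Morgan]
= (q & ~q | s) & (q | ~p)   [double negation]
= s & (q | ~p)   [complement / identity]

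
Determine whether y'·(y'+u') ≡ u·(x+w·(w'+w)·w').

E1: y'·(y'+u')
    = y'   (absorption)
E2: u·(x+w·(w'+w)·w')
    = u·(x+w·w')   (complement / identity)
    = u·x   (complement / identity)
These differ: at u=0, w=0, x=1, y=0, E1 = 1 but E2 = 0.

No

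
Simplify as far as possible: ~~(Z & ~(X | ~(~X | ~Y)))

Z & ~X

~~(Z & ~(X | ~(~X | ~Y)))
= Z & ~(X | ~(~X | ~Y))   — double negation
= Z & ~(X | X & Y)   — De Morgan
= Z & ~X   — absorption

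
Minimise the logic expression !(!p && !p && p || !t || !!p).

!(!p && !p && p || !t || !!p)
= !(!p && p || !t || !!p)   [idempotence]
= !(!t || !!p)   [complement / identity]
= t && !p   [De Morgan]

t && !p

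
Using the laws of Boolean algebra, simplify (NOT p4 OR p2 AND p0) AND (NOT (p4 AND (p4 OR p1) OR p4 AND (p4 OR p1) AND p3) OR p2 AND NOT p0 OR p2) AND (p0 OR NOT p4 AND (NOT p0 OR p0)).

(NOT p4 OR p2 AND p0) AND (NOT (p4 AND (p4 OR p1) OR p4 AND (p4 OR p1) AND p3) OR p2 AND NOT p0 OR p2) AND (p0 OR NOT p4 AND (NOT p0 OR p0))
= (NOT p4 OR p2 AND p0) AND (NOT (p4 AND (p4 OR p1)) OR p2 AND NOT p0 OR p2) AND (p0 OR NOT p4 AND (NOT p0 OR p0))
= (NOT p4 OR p2 AND p0) AND (NOT (p4 AND (p4 OR p1)) OR p2) AND (p0 OR NOT p4 AND (NOT p0 OR p0))
= (NOT p4 OR p2 AND p0) AND (NOT p4 OR p2) AND (p0 OR NOT p4 AND (NOT p0 OR p0))
= (NOT p4 OR p2 AND p0) AND (NOT p4 OR p2) AND (p0 OR NOT p4)
= (NOT p4 OR p2 AND p0) AND (NOT p4 OR p2 AND p0)
= NOT p4 OR p2 AND p0

NOT p4 OR p2 AND p0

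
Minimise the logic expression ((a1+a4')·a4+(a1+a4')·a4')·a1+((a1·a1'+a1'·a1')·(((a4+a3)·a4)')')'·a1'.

((a1+a4')·a4+(a1+a4')·a4')·a1+((a1·a1'+a1'·a1')·(((a4+a3)·a4)')')'·a1'
= (a1+a4')·a1+((a1·a1'+a1'·a1')·(((a4+a3)·a4)')')'·a1'   (distribution)
= (a1+a4')·a1+((a1·a1'+a1'·a1')·(a4')')'·a1'   (absorption)
= (a1+a4')·a1+(a1'·(a4')')'·a1'   (distribution)
= (a1+a4')·a1+(a1+a4')·a1'   (De Morgan)
= a1+a4'   (distribution)

a1+a4'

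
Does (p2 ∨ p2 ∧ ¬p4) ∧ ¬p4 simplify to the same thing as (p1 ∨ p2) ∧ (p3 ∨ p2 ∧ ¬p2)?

E1: (p2 ∨ p2 ∧ ¬p4) ∧ ¬p4
    = p2 ∧ ¬p4   (absorption)
E2: (p1 ∨ p2) ∧ (p3 ∨ p2 ∧ ¬p2)
    = (p1 ∨ p2) ∧ p3   (complement / identity)
These differ: at p1=0, p2=1, p3=1, p4=1, E1 = 0 but E2 = 1.

No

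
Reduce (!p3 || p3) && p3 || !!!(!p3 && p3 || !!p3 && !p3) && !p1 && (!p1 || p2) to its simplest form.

p3 || !p1

(!p3 || p3) && p3 || !!!(!p3 && p3 || !!p3 && !p3) && !p1 && (!p1 || p2)
= (!p3 || p3) && p3 || !(!p3 && p3 || !!p3 && !p3) && !p1 && (!p1 || p2)
= (!p3 || p3) && p3 || !(!!p3 && !p3) && !p1 && (!p1 || p2)
= (!p3 || p3) && p3 || !(!!p3 && !p3) && !p1
= (!p3 || p3) && p3 || (!p3 || p3) && !p1
= (p3 || !p1) && (!p3 || p3)
= p3 || !p1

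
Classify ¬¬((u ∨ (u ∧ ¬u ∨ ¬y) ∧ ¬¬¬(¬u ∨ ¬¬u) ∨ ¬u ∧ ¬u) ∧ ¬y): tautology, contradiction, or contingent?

contingent

¬¬((u ∨ (u ∧ ¬u ∨ ¬y) ∧ ¬¬¬(¬u ∨ ¬¬u) ∨ ¬u ∧ ¬u) ∧ ¬y)
= ¬¬((u ∨ (u ∧ ¬u ∨ ¬y) ∧ ¬¬(u ∧ ¬u) ∨ ¬u ∧ ¬u) ∧ ¬y)
= ¬¬((u ∨ (u ∧ ¬u ∨ ¬y) ∧ u ∧ ¬u ∨ ¬u ∧ ¬u) ∧ ¬y)
= ¬¬((u ∨ u ∧ ¬u ∨ ¬u ∧ ¬u) ∧ ¬y)
= ¬¬((u ∨ ¬u) ∧ ¬y)
= ¬¬¬y
= ¬y
This depends on y, so it is not a constant.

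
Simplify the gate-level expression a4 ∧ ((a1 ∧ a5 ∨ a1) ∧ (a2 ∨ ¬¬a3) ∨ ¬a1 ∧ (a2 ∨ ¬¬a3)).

a4 ∧ (a2 ∨ a3)

a4 ∧ ((a1 ∧ a5 ∨ a1) ∧ (a2 ∨ ¬¬a3) ∨ ¬a1 ∧ (a2 ∨ ¬¬a3))
= a4 ∧ (a1 ∧ (a2 ∨ ¬¬a3) ∨ ¬a1 ∧ (a2 ∨ ¬¬a3))
= a4 ∧ (a2 ∨ ¬¬a3)
= a4 ∧ (a2 ∨ a3)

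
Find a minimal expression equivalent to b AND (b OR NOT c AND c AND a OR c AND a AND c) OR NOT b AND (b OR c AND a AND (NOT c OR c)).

b OR c AND a

b AND (b OR NOT c AND c AND a OR c AND a AND c) OR NOT b AND (b OR c AND a AND (NOT c OR c))
= b AND (b OR c AND a) OR NOT b AND (b OR c AND a AND (NOT c OR c))   (distribution)
= b AND (b OR c AND a) OR NOT b AND (b OR c AND a)   (complement / identity)
= b OR c AND a   (distribution)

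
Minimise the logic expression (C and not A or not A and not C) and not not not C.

(C and not A or not A and not C) and not not not C
= not A and not not not C   (distribution)
= not A and not C   (double negation)

not A and not C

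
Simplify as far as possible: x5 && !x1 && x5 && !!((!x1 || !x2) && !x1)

x5 && !x1

x5 && !x1 && x5 && !!((!x1 || !x2) && !x1)
= x5 && !x1 && x5 && !!!x1   [absorption]
= x5 && !x1 && x5 && !x1   [double negation]
= x5 && !x1   [idempotence]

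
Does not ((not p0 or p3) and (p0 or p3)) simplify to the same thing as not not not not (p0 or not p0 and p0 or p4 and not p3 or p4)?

E1: not ((not p0 or p3) and (p0 or p3))
    = not (p3 or not p0 and p0)   [distribution]
    = not p3   [complement / identity]
E2: not not not not (p0 or not p0 and p0 or p4 and not p3 or p4)
    = not not not not (p0 or p4 and not p3 or p4)   [complement / identity]
    = not not (p0 or p4 and not p3 or p4)   [double negation]
    = not not (p0 or p4)   [absorption]
    = p0 or p4   [double negation]
These differ: at p0=0, p3=1, p4=1, E1 = 0 but E2 = 1.

No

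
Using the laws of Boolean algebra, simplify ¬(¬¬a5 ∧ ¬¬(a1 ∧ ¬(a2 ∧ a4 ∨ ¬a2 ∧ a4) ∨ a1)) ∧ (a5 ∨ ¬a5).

¬a5 ∨ ¬a1

¬(¬¬a5 ∧ ¬¬(a1 ∧ ¬(a2 ∧ a4 ∨ ¬a2 ∧ a4) ∨ a1)) ∧ (a5 ∨ ¬a5)
= (¬a5 ∨ ¬(a1 ∧ ¬(a2 ∧ a4 ∨ ¬a2 ∧ a4) ∨ a1)) ∧ (a5 ∨ ¬a5)   [De Morgan]
= (¬a5 ∨ ¬(a1 ∧ ¬a4 ∨ a1)) ∧ (a5 ∨ ¬a5)   [distribution]
= ¬a5 ∨ ¬(a1 ∧ ¬a4 ∨ a1)   [complement / identity]
= ¬a5 ∨ ¬a1   [absorption]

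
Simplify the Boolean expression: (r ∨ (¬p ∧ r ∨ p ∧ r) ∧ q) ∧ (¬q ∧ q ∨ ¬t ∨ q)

r ∧ (¬t ∨ q)

(r ∨ (¬p ∧ r ∨ p ∧ r) ∧ q) ∧ (¬q ∧ q ∨ ¬t ∨ q)
= (r ∨ r ∧ q) ∧ (¬q ∧ q ∨ ¬t ∨ q)   — distribution
= (r ∨ r ∧ q) ∧ (¬t ∨ q)   — complement / identity
= r ∧ (¬t ∨ q)   — absorption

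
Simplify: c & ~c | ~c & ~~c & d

0

c & ~c | ~c & ~~c & d
= ~c & (c | ~~c & d)
= ~c & (c | c & d)
= ~c & c
= 0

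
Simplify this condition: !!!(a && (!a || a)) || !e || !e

!!!(a && (!a || a)) || !e || !e
= !!!(a && (!a || a)) || !e
= !(a && (!a || a)) || !e
= !a || !e

!a || !e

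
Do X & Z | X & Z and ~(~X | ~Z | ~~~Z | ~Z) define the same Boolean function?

Yes

E1: X & Z | X & Z
    = X & Z   [idempotence]
E2: ~(~X | ~Z | ~~~Z | ~Z)
    = ~(~X | ~Z | ~Z | ~Z)   [double negation]
    = ~(~X | ~Z | ~Z)   [idempotence]
    = ~(~X | ~Z)   [idempotence]
    = X & Z   [De Morgan]
Both reduce to X & Z, so they are equivalent.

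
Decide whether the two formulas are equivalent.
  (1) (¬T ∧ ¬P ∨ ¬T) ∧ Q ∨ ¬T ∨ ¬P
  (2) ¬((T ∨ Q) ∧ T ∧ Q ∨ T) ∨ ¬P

Yes

E1: (¬T ∧ ¬P ∨ ¬T) ∧ Q ∨ ¬T ∨ ¬P
    = ¬T ∧ Q ∨ ¬T ∨ ¬P   [absorption]
    = ¬T ∨ ¬P   [absorption]
E2: ¬((T ∨ Q) ∧ T ∧ Q ∨ T) ∨ ¬P
    = ¬(T ∧ Q ∨ T) ∨ ¬P   [absorption]
    = ¬T ∨ ¬P   [absorption]
Both reduce to ¬T ∨ ¬P, so they are equivalent.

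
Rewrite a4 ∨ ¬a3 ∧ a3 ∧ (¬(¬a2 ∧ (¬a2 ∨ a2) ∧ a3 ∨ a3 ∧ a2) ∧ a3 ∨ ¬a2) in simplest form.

a4

a4 ∨ ¬a3 ∧ a3 ∧ (¬(¬a2 ∧ (¬a2 ∨ a2) ∧ a3 ∨ a3 ∧ a2) ∧ a3 ∨ ¬a2)
= a4 ∨ ¬a3 ∧ a3 ∧ (¬(¬a2 ∧ a3 ∨ a3 ∧ a2) ∧ a3 ∨ ¬a2)
= a4 ∨ ¬a3 ∧ a3 ∧ (¬a3 ∧ a3 ∨ ¬a2)
= a4 ∨ ¬a3 ∧ a3
= a4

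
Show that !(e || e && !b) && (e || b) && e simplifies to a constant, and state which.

!(e || e && !b) && (e || b) && e
= !e && (e || b) && e   [absorption]
= !e && e   [absorption]
= false   [complement]

false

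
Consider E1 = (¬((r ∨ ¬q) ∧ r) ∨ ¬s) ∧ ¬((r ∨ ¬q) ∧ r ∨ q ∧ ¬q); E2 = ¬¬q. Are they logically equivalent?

E1: (¬((r ∨ ¬q) ∧ r) ∨ ¬s) ∧ ¬((r ∨ ¬q) ∧ r ∨ q ∧ ¬q)
    = (¬((r ∨ ¬q) ∧ r) ∨ ¬s) ∧ ¬((r ∨ ¬q) ∧ r)   (complement / identity)
    = ¬((r ∨ ¬q) ∧ r)   (absorption)
    = ¬r   (absorption)
E2: ¬¬q
    = q   (double negation)
These differ: at q=0, r=0, s=1, E1 = 1 but E2 = 0.

No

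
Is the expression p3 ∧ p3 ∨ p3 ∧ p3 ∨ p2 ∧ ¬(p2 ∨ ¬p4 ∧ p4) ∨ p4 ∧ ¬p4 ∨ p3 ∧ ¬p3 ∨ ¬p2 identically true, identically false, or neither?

p3 ∧ p3 ∨ p3 ∧ p3 ∨ p2 ∧ ¬(p2 ∨ ¬p4 ∧ p4) ∨ p4 ∧ ¬p4 ∨ p3 ∧ ¬p3 ∨ ¬p2
= p3 ∧ p3 ∨ p3 ∧ p3 ∨ p2 ∧ ¬(p2 ∨ ¬p4 ∧ p4) ∨ p3 ∧ ¬p3 ∨ ¬p2
= p3 ∧ p3 ∨ p3 ∧ p3 ∨ p2 ∧ ¬p2 ∨ p3 ∧ ¬p3 ∨ ¬p2
= p3 ∧ p3 ∨ p3 ∧ p3 ∨ p3 ∧ ¬p3 ∨ ¬p2
= p3 ∧ p3 ∨ p3 ∧ ¬p3 ∨ ¬p2
= p3 ∨ ¬p2
This depends on p2, p3, so it is not a constant.

neither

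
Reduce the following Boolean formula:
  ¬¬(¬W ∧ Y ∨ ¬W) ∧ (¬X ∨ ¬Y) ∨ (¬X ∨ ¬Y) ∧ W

¬¬(¬W ∧ Y ∨ ¬W) ∧ (¬X ∨ ¬Y) ∨ (¬X ∨ ¬Y) ∧ W
= ¬¬¬W ∧ (¬X ∨ ¬Y) ∨ (¬X ∨ ¬Y) ∧ W   (absorption)
= ¬W ∧ (¬X ∨ ¬Y) ∨ (¬X ∨ ¬Y) ∧ W   (double negation)
= ¬X ∨ ¬Y   (distribution)

¬X ∨ ¬Y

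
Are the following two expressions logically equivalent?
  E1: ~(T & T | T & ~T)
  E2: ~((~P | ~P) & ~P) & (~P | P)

E1: ~(T & T | T & ~T)
    = ~T
E2: ~((~P | ~P) & ~P) & (~P | P)
    = ~(~P & ~P) & (~P | P)
    = ~~P & (~P | P)
    = ~~P
    = P
These differ: at P=0, T=0, E1 = 1 but E2 = 0.

No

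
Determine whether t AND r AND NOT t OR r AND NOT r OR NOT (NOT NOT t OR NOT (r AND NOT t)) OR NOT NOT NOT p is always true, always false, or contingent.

t AND r AND NOT t OR r AND NOT r OR NOT (NOT NOT t OR NOT (r AND NOT t)) OR NOT NOT NOT p
= t AND r AND NOT t OR NOT (NOT NOT t OR NOT (r AND NOT t)) OR NOT NOT NOT p   — complement / identity
= t AND r AND NOT t OR NOT (NOT NOT t OR NOT (r AND NOT t)) OR NOT p   — double negation
= t AND r AND NOT t OR NOT t AND r AND NOT t OR NOT p   — De Morgan
= r AND NOT t OR NOT p   — distribution
This depends on p, r, t, so it is not a constant.

contingent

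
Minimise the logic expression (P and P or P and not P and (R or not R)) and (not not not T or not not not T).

P and not T

(P and P or P and not P and (R or not R)) and (not not not T or not not not T)
= (P and P or P and not P and (R or not R)) and not not not T
= (P and P or P and not P and (R or not R)) and not T
= (P and P or P and not P) and not T
= P and not T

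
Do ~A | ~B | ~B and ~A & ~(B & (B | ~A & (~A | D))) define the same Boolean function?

No

E1: ~A | ~B | ~B
    = ~A | ~B   — idempotence
E2: ~A & ~(B & (B | ~A & (~A | D)))
    = ~A & ~(B & (B | ~A))   — absorption
    = ~A & ~B   — absorption
These differ: at A=0, B=1, D=0, E1 = 1 but E2 = 0.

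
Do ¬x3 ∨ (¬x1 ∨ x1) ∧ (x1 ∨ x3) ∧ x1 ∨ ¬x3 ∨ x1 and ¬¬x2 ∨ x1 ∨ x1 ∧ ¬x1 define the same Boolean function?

No

E1: ¬x3 ∨ (¬x1 ∨ x1) ∧ (x1 ∨ x3) ∧ x1 ∨ ¬x3 ∨ x1
    = ¬x3 ∨ (x1 ∨ x3) ∧ x1 ∨ ¬x3 ∨ x1
    = ¬x3 ∨ x1 ∨ ¬x3 ∨ x1
    = ¬x3 ∨ x1
E2: ¬¬x2 ∨ x1 ∨ x1 ∧ ¬x1
    = ¬¬x2 ∨ x1
    = x2 ∨ x1
These differ: at x1=0, x2=0, x3=0, E1 = 1 but E2 = 0.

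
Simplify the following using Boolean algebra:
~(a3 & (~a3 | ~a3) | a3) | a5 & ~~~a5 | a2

~a3 | a2

~(a3 & (~a3 | ~a3) | a3) | a5 & ~~~a5 | a2
= ~(a3 & (~a3 | ~a3) | a3) | a5 & ~a5 | a2
= ~(a3 & ~a3 | a3) | a5 & ~a5 | a2
= ~a3 | a5 & ~a5 | a2
= ~a3 | a2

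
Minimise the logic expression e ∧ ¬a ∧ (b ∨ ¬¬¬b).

e ∧ ¬a ∧ (b ∨ ¬¬¬b)
= e ∧ ¬a ∧ (b ∨ ¬b)
= e ∧ ¬a

e ∧ ¬a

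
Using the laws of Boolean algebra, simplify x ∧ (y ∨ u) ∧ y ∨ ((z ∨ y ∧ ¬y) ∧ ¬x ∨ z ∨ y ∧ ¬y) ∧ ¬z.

x ∧ (y ∨ u) ∧ y ∨ ((z ∨ y ∧ ¬y) ∧ ¬x ∨ z ∨ y ∧ ¬y) ∧ ¬z
= x ∧ (y ∨ u) ∧ y ∨ (z ∨ y ∧ ¬y) ∧ ¬z   (absorption)
= x ∧ (y ∨ u) ∧ y ∨ z ∧ ¬z   (complement / identity)
= x ∧ y ∨ z ∧ ¬z   (absorption)
= x ∧ y   (complement / identity)

x ∧ y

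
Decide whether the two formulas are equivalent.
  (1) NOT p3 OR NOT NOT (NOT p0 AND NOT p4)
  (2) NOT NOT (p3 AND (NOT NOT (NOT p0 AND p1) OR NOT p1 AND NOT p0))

No

E1: NOT p3 OR NOT NOT (NOT p0 AND NOT p4)
    = NOT p3 OR NOT p0 AND NOT p4   (double negation)
E2: NOT NOT (p3 AND (NOT NOT (NOT p0 AND p1) OR NOT p1 AND NOT p0))
    = p3 AND (NOT NOT (NOT p0 AND p1) OR NOT p1 AND NOT p0)   (double negation)
    = p3 AND (NOT p0 AND p1 OR NOT p1 AND NOT p0)   (double negation)
    = p3 AND NOT p0   (distribution)
These differ: at p0=0, p1=0, p3=0, p4=0, E1 = 1 but E2 = 0.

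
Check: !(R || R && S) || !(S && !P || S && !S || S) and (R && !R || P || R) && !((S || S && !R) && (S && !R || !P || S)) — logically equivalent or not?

E1: !(R || R && S) || !(S && !P || S && !S || S)
    = !R || !(S && !P || S && !S || S)   — absorption
    = !R || !(S && !P || S)   — complement / identity
    = !R || !S   — absorption
E2: (R && !R || P || R) && !((S || S && !R) && (S && !R || !P || S))
    = (P || R) && !((S || S && !R) && (S && !R || !P || S))   — complement / identity
    = (P || R) && !(S || S && !R && (S && !R || !P))   — distribution
    = (P || R) && !(S || S && !R)   — absorption
    = (P || R) && !S   — absorption
These differ: at P=0, R=0, S=1, E1 = 1 but E2 = 0.

No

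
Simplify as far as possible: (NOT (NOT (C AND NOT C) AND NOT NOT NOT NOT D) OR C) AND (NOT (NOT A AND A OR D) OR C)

(NOT (NOT (C AND NOT C) AND NOT NOT NOT NOT D) OR C) AND (NOT (NOT A AND A OR D) OR C)
= (C AND NOT C OR NOT NOT NOT D OR C) AND (NOT (NOT A AND A OR D) OR C)   (De Morgan)
= (C AND NOT C OR NOT D OR C) AND (NOT (NOT A AND A OR D) OR C)   (double negation)
= (C AND NOT C OR NOT D OR C) AND (NOT D OR C)   (complement / identity)
= (NOT D OR C) AND (NOT D OR C)   (complement / identity)
= NOT D OR C   (idempotence)

NOT D OR C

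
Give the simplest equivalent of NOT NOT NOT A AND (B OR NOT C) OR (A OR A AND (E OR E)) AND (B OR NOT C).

NOT NOT NOT A AND (B OR NOT C) OR (A OR A AND (E OR E)) AND (B OR NOT C)
= NOT A AND (B OR NOT C) OR (A OR A AND (E OR E)) AND (B OR NOT C)   — double negation
= NOT A AND (B OR NOT C) OR (A OR A AND E) AND (B OR NOT C)   — idempotence
= NOT A AND (B OR NOT C) OR A AND (B OR NOT C)   — absorption
= B OR NOT C   — distribution

B OR NOT C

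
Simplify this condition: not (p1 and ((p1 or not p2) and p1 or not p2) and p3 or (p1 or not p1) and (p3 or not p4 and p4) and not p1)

not p3

not (p1 and ((p1 or not p2) and p1 or not p2) and p3 or (p1 or not p1) and (p3 or not p4 and p4) and not p1)
= not (p1 and ((p1 or not p2) and p1 or not p2) and p3 or (p3 or not p4 and p4) and not p1)   [complement / identity]
= not (p1 and (p1 or not p2) and p3 or (p3 or not p4 and p4) and not p1)   [absorption]
= not (p1 and p3 or (p3 or not p4 and p4) and not p1)   [absorption]
= not (p1 and p3 or p3 and not p1)   [complement / identity]
= not p3   [distribution]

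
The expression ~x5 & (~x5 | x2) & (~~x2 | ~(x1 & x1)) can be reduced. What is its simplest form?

~x5 & (~x5 | x2) & (~~x2 | ~(x1 & x1))
= ~x5 & (~x5 | x2) & (x2 | ~(x1 & x1))   [double negation]
= ~x5 & (x2 | ~(x1 & x1))   [absorption]
= ~x5 & (x2 | ~x1)   [idempotence]

~x5 & (x2 | ~x1)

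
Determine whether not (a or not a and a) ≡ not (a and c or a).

Yes

E1: not (a or not a and a)
    = not a   [complement / identity]
E2: not (a and c or a)
    = not a   [absorption]
Both reduce to not a, so they are equivalent.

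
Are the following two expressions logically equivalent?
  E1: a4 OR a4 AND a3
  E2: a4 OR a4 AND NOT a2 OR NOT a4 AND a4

E1: a4 OR a4 AND a3
    = a4
E2: a4 OR a4 AND NOT a2 OR NOT a4 AND a4
    = a4 OR NOT a4 AND a4
    = a4
Both reduce to a4, so they are equivalent.

Yes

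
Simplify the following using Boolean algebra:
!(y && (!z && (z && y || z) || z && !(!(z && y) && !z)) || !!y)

!(y && (!z && (z && y || z) || z && !(!(z && y) && !z)) || !!y)
= !(y && (!z && (z && y || z) || z && (z && y || z)) || !!y)
= !(y && (z && y || z) || !!y)
= !(y && (z && y || z) || y)
= !(y && z || y)
= !y

!y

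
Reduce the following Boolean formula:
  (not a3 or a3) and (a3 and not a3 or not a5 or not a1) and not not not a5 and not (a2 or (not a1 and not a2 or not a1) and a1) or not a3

not a5 and not a2 or not a3

(not a3 or a3) and (a3 and not a3 or not a5 or not a1) and not not not a5 and not (a2 or (not a1 and not a2 or not a1) and a1) or not a3
= (not a3 or a3) and (not a5 or not a1) and not not not a5 and not (a2 or (not a1 and not a2 or not a1) and a1) or not a3
= (not a3 or a3) and (not a5 or not a1) and not a5 and not (a2 or (not a1 and not a2 or not a1) and a1) or not a3
= (not a5 or not a1) and not a5 and not (a2 or (not a1 and not a2 or not a1) and a1) or not a3
= not a5 and not (a2 or (not a1 and not a2 or not a1) and a1) or not a3
= not a5 and not (a2 or not a1 and a1) or not a3
= not a5 and not a2 or not a3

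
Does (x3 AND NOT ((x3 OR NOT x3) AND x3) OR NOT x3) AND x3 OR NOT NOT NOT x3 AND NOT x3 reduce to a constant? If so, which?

(x3 AND NOT ((x3 OR NOT x3) AND x3) OR NOT x3) AND x3 OR NOT NOT NOT x3 AND NOT x3
= (x3 AND NOT ((x3 OR NOT x3) AND x3) OR NOT x3) AND x3 OR NOT x3 AND NOT x3   (double negation)
= (x3 AND NOT x3 OR NOT x3) AND x3 OR NOT x3 AND NOT x3   (complement / identity)
= NOT x3 AND x3 OR NOT x3 AND NOT x3   (complement / identity)
= NOT x3   (distribution)
This depends on x3, so it is not a constant.

no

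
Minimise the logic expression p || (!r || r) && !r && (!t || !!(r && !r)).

p || !r && !t

p || (!r || r) && !r && (!t || !!(r && !r))
= p || (!r || r) && !r && (!t || r && !r)   [double negation]
= p || (!r || r) && !r && !t   [complement / identity]
= p || !r && !t   [complement / identity]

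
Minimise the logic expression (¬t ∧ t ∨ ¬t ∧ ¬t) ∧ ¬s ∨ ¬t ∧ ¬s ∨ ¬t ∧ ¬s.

¬t ∧ ¬s

(¬t ∧ t ∨ ¬t ∧ ¬t) ∧ ¬s ∨ ¬t ∧ ¬s ∨ ¬t ∧ ¬s
= ¬t ∧ ¬s ∨ ¬t ∧ ¬s ∨ ¬t ∧ ¬s
= ¬t ∧ ¬s ∨ ¬t ∧ ¬s
= ¬t ∧ (¬s ∨ ¬s)
= ¬t ∧ ¬s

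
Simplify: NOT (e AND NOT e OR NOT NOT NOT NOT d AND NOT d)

NOT (e AND NOT e OR NOT NOT NOT NOT d AND NOT d)
= NOT (NOT NOT NOT NOT d AND NOT d)   (complement / identity)
= NOT NOT NOT d OR d   (De Morgan)
= NOT d OR d   (double negation)
= TRUE   (complement)

TRUE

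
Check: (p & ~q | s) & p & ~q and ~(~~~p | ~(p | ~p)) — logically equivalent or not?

No

E1: (p & ~q | s) & p & ~q
    = p & ~q   (absorption)
E2: ~(~~~p | ~(p | ~p))
    = ~~p & (p | ~p)   (De Morgan)
    = ~~p   (complement / identity)
    = p   (double negation)
These differ: at p=1, q=1, s=1, E1 = 0 but E2 = 1.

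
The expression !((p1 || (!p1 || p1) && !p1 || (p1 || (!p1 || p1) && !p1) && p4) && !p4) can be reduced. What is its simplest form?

p4

!((p1 || (!p1 || p1) && !p1 || (p1 || (!p1 || p1) && !p1) && p4) && !p4)
= !((p1 || (!p1 || p1) && !p1) && !p4)   — absorption
= !((p1 || !p1) && !p4)   — complement / identity
= !!p4   — complement / identity
= p4   — double negation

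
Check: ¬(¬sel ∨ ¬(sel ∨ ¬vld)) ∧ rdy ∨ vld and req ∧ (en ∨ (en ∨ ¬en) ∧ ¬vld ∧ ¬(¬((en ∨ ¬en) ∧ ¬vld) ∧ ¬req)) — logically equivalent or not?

No

E1: ¬(¬sel ∨ ¬(sel ∨ ¬vld)) ∧ rdy ∨ vld
    = sel ∧ (sel ∨ ¬vld) ∧ rdy ∨ vld   (De Morgan)
    = sel ∧ rdy ∨ vld   (absorption)
E2: req ∧ (en ∨ (en ∨ ¬en) ∧ ¬vld ∧ ¬(¬((en ∨ ¬en) ∧ ¬vld) ∧ ¬req))
    = req ∧ (en ∨ (en ∨ ¬en) ∧ ¬vld ∧ ((en ∨ ¬en) ∧ ¬vld ∨ req))   (De Morgan)
    = req ∧ (en ∨ (en ∨ ¬en) ∧ ¬vld)   (absorption)
    = req ∧ (en ∨ ¬vld)   (complement / identity)
These differ: at en=1, rdy=1, req=0, sel=1, vld=1, E1 = 1 but E2 = 0.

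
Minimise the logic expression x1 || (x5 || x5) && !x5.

x1 || (x5 || x5) && !x5
= x1 || x5 && !x5   — idempotence
= x1   — complement / identity

x1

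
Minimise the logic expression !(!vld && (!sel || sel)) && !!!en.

vld && !en

!(!vld && (!sel || sel)) && !!!en
= !!vld && !!!en   (complement / identity)
= !!vld && !en   (double negation)
= vld && !en   (double negation)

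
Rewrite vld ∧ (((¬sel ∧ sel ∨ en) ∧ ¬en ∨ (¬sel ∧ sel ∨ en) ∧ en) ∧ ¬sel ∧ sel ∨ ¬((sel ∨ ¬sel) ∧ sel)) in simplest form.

vld ∧ ¬sel

vld ∧ (((¬sel ∧ sel ∨ en) ∧ ¬en ∨ (¬sel ∧ sel ∨ en) ∧ en) ∧ ¬sel ∧ sel ∨ ¬((sel ∨ ¬sel) ∧ sel))
= vld ∧ ((¬sel ∧ sel ∨ en) ∧ ¬sel ∧ sel ∨ ¬((sel ∨ ¬sel) ∧ sel))   — distribution
= vld ∧ ((¬sel ∧ sel ∨ en) ∧ ¬sel ∧ sel ∨ ¬sel)   — complement / identity
= vld ∧ (¬sel ∧ sel ∨ ¬sel)   — absorption
= vld ∧ ¬sel   — complement / identity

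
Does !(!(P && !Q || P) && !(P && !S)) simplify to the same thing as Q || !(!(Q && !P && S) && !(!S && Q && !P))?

E1: !(!(P && !Q || P) && !(P && !S))
    = !(!P && !(P && !S))
    = P || P && !S
    = P
E2: Q || !(!(Q && !P && S) && !(!S && Q && !P))
    = Q || Q && !P && S || !S && Q && !P
    = Q || Q && !P
    = Q
These differ: at P=1, Q=0, S=1, E1 = 1 but E2 = 0.

No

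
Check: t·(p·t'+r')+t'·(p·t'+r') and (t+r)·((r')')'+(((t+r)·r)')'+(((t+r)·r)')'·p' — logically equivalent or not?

E1: t·(p·t'+r')+t'·(p·t'+r')
    = p·t'+r'
E2: (t+r)·((r')')'+(((t+r)·r)')'+(((t+r)·r)')'·p'
    = (t+r)·r'+(((t+r)·r)')'+(((t+r)·r)')'·p'
    = (t+r)·r'+(((t+r)·r)')'
    = (t+r)·r'+(t+r)·r
    = t+r
These differ: at p=0, r=0, t=0, E1 = 1 but E2 = 0.

No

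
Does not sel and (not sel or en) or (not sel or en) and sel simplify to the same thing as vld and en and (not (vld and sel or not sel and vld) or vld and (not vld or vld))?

E1: not sel and (not sel or en) or (not sel or en) and sel
    = not sel or en   (distribution)
E2: vld and en and (not (vld and sel or not sel and vld) or vld and (not vld or vld))
    = vld and en and (not vld or vld and (not vld or vld))   (distribution)
    = vld and en and (not vld or vld)   (complement / identity)
    = vld and en   (complement / identity)
These differ: at en=0, sel=0, vld=0, E1 = 1 but E2 = 0.

No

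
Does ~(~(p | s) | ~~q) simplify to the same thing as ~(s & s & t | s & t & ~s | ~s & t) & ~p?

No

E1: ~(~(p | s) | ~~q)
    = (p | s) & ~q
E2: ~(s & s & t | s & t & ~s | ~s & t) & ~p
    = ~(s & t | ~s & t) & ~p
    = ~t & ~p
These differ: at p=1, q=0, s=1, t=1, E1 = 1 but E2 = 0.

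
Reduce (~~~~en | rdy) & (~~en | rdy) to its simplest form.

(~~~~en | rdy) & (~~en | rdy)
= (~~en | rdy) & (~~en | rdy)   [double negation]
= ~~en | rdy   [idempotence]
= en | rdy   [double negation]

en | rdy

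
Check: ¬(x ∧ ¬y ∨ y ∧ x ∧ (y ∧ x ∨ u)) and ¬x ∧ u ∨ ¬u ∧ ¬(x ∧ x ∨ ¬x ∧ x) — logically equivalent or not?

Yes

E1: ¬(x ∧ ¬y ∨ y ∧ x ∧ (y ∧ x ∨ u))
    = ¬(x ∧ ¬y ∨ y ∧ x)   (absorption)
    = ¬x   (distribution)
E2: ¬x ∧ u ∨ ¬u ∧ ¬(x ∧ x ∨ ¬x ∧ x)
    = ¬x ∧ u ∨ ¬u ∧ ¬x   (distribution)
    = ¬x   (distribution)
Both reduce to ¬x, so they are equivalent.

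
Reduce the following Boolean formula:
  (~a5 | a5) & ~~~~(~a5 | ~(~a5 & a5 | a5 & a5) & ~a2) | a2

~a5 | a2

(~a5 | a5) & ~~~~(~a5 | ~(~a5 & a5 | a5 & a5) & ~a2) | a2
= (~a5 | a5) & ~~(~a5 | ~(~a5 & a5 | a5 & a5) & ~a2) | a2   (double negation)
= (~a5 | a5) & (~a5 | ~(~a5 & a5 | a5 & a5) & ~a2) | a2   (double negation)
= ~a5 | ~(~a5 & a5 | a5 & a5) & ~a2 | a2   (complement / identity)
= ~a5 | ~a5 & ~a2 | a2   (distribution)
= ~a5 | a2   (absorption)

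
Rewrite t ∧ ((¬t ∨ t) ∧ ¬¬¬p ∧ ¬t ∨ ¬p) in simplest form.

t ∧ ¬p

t ∧ ((¬t ∨ t) ∧ ¬¬¬p ∧ ¬t ∨ ¬p)
= t ∧ (¬¬¬p ∧ ¬t ∨ ¬p)   — complement / identity
= t ∧ (¬p ∧ ¬t ∨ ¬p)   — double negation
= t ∧ ¬p   — absorption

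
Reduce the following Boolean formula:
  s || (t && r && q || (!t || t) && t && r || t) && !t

s

s || (t && r && q || (!t || t) && t && r || t) && !t
= s || (t && r && q || t && r || t) && !t
= s || (t && r || t) && !t
= s || t && !t
= s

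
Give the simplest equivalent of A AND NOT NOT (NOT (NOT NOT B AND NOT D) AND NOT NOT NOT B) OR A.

A

A AND NOT NOT (NOT (NOT NOT B AND NOT D) AND NOT NOT NOT B) OR A
= A AND NOT (NOT NOT B AND NOT D OR NOT NOT B) OR A   — De Morgan
= A AND NOT NOT NOT B OR A   — absorption
= A AND NOT B OR A   — double negation
= A   — absorption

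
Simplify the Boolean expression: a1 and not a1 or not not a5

a5

a1 and not a1 or not not a5
= not not a5   (complement / identity)
= a5   (double negation)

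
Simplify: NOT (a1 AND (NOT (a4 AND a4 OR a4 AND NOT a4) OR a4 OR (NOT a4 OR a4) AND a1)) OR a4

NOT a1 OR a4

NOT (a1 AND (NOT (a4 AND a4 OR a4 AND NOT a4) OR a4 OR (NOT a4 OR a4) AND a1)) OR a4
= NOT (a1 AND (NOT a4 OR a4 OR (NOT a4 OR a4) AND a1)) OR a4
= NOT (a1 AND (NOT a4 OR a4)) OR a4
= NOT a1 OR a4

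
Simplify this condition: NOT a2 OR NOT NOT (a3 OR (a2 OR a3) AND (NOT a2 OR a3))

NOT a2 OR a3

NOT a2 OR NOT NOT (a3 OR (a2 OR a3) AND (NOT a2 OR a3))
= NOT a2 OR NOT NOT (a3 OR a2 AND NOT a2 OR a3)   [distribution]
= NOT a2 OR a3 OR a2 AND NOT a2 OR a3   [double negation]
= NOT a2 OR a3 OR a3   [complement / identity]
= NOT a2 OR a3   [idempotence]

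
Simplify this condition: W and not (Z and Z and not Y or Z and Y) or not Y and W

(not Z or not Y) and W

W and not (Z and Z and not Y or Z and Y) or not Y and W
= W and not (Z and not Y or Z and Y) or not Y and W
= (not (Z and not Y or Z and Y) or not Y) and W
= (not Z or not Y) and W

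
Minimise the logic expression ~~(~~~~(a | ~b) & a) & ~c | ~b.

a & ~c | ~b

~~(~~~~(a | ~b) & a) & ~c | ~b
= ~~(~~(a | ~b) & a) & ~c | ~b   (double negation)
= ~~(a | ~b) & a & ~c | ~b   (double negation)
= (a | ~b) & a & ~c | ~b   (double negation)
= a & ~c | ~b   (absorption)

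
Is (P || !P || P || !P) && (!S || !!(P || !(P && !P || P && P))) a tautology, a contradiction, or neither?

tautology

(P || !P || P || !P) && (!S || !!(P || !(P && !P || P && P)))
= (P || !P || P || !P) && (!S || !!(P || !P))   (distribution)
= (P || !P || P || !P) && (!S || P || !P)   (double negation)
= P || !P || (P || !P) && !S   (distribution)
= P || !P   (absorption)
= true   (complement)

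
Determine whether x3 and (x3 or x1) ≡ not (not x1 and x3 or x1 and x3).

No

E1: x3 and (x3 or x1)
    = x3   (absorption)
E2: not (not x1 and x3 or x1 and x3)
    = not x3   (distribution)
These differ: at x1=0, x3=0, E1 = 0 but E2 = 1.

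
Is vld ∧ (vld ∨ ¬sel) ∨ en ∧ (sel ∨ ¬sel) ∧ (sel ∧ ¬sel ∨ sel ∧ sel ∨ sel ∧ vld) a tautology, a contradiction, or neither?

vld ∧ (vld ∨ ¬sel) ∨ en ∧ (sel ∨ ¬sel) ∧ (sel ∧ ¬sel ∨ sel ∧ sel ∨ sel ∧ vld)
= vld ∧ (vld ∨ ¬sel) ∨ en ∧ (sel ∨ ¬sel) ∧ (sel ∨ sel ∧ vld)   (distribution)
= vld ∧ (vld ∨ ¬sel) ∨ en ∧ (sel ∨ sel ∧ vld)   (complement / identity)
= vld ∧ (vld ∨ ¬sel) ∨ en ∧ sel   (absorption)
= vld ∨ en ∧ sel   (absorption)
This depends on en, sel, vld, so it is not a constant.

neither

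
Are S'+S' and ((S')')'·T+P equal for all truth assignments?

No

E1: S'+S'
    = S'
E2: ((S')')'·T+P
    = S'·T+P
These differ: at P=0, S=0, T=0, E1 = 1 but E2 = 0.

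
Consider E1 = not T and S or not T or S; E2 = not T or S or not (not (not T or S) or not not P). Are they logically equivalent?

Yes

E1: not T and S or not T or S
    = not T or S
E2: not T or S or not (not (not T or S) or not not P)
    = not T or S or (not T or S) and not P
    = not T or S
Both reduce to not T or S, so they are equivalent.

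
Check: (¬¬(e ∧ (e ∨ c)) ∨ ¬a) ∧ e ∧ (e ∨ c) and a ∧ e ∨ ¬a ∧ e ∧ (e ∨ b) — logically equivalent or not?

E1: (¬¬(e ∧ (e ∨ c)) ∨ ¬a) ∧ e ∧ (e ∨ c)
    = (e ∧ (e ∨ c) ∨ ¬a) ∧ e ∧ (e ∨ c)   [double negation]
    = e ∧ (e ∨ c)   [absorption]
    = e   [absorption]
E2: a ∧ e ∨ ¬a ∧ e ∧ (e ∨ b)
    = a ∧ e ∨ ¬a ∧ e   [absorption]
    = e   [distribution]
Both reduce to e, so they are equivalent.

Yes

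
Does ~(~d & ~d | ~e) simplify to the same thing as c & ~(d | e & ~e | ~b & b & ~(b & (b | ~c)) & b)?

No

E1: ~(~d & ~d | ~e)
    = ~(~d | ~e)   [idempotence]
    = d & e   [De Morgan]
E2: c & ~(d | e & ~e | ~b & b & ~(b & (b | ~c)) & b)
    = c & ~(d | e & ~e | ~b & b & ~b & b)   [absorption]
    = c & ~(d | e & ~e | ~b & b)   [idempotence]
    = c & ~(d | e & ~e)   [complement / identity]
    = c & ~d   [complement / identity]
These differ: at b=0, c=0, d=1, e=1, E1 = 1 but E2 = 0.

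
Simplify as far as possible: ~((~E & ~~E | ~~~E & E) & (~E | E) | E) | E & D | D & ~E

~E | D

~((~E & ~~E | ~~~E & E) & (~E | E) | E) | E & D | D & ~E
= ~((~E & ~~E | ~~~E & E) & (~E | E) | E) | D   (distribution)
= ~((~E & E | ~~~E & E) & (~E | E) | E) | D   (double negation)
= ~(~E & E | ~~~E & E | E) | D   (complement / identity)
= ~(~E & E | ~E & E | E) | D   (double negation)
= ~(~E & E | E) | D   (idempotence)
= ~E | D   (complement / identity)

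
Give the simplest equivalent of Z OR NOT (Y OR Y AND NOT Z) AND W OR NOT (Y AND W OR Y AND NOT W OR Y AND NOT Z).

Z OR NOT (Y OR Y AND NOT Z) AND W OR NOT (Y AND W OR Y AND NOT W OR Y AND NOT Z)
= Z OR NOT (Y OR Y AND NOT Z) AND W OR NOT (Y OR Y AND NOT Z)   [distribution]
= Z OR NOT (Y OR Y AND NOT Z)   [absorption]
= Z OR NOT Y   [absorption]

Z OR NOT Y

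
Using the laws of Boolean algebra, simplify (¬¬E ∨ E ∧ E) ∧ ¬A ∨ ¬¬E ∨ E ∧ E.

(¬¬E ∨ E ∧ E) ∧ ¬A ∨ ¬¬E ∨ E ∧ E
= ¬¬E ∨ E ∧ E
= ¬¬E ∨ E
= E ∨ E
= E

E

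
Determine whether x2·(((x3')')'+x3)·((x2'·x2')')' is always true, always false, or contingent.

always false

x2·(((x3')')'+x3)·((x2'·x2')')'
= x2·(x3'+x3)·((x2'·x2')')'   [double negation]
= x2·(x3'+x3)·((x2')')'   [idempotence]
= x2·(x3'+x3)·x2'   [double negation]
= x2·x2'   [complement / identity]
= 0   [complement]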